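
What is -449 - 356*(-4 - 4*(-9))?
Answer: -11841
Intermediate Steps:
-449 - 356*(-4 - 4*(-9)) = -449 - 356*(-4 + 36) = -449 - 356*32 = -449 - 11392 = -11841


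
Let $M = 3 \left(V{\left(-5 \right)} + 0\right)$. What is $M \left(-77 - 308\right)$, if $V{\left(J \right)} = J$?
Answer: $5775$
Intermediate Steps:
$M = -15$ ($M = 3 \left(-5 + 0\right) = 3 \left(-5\right) = -15$)
$M \left(-77 - 308\right) = - 15 \left(-77 - 308\right) = \left(-15\right) \left(-385\right) = 5775$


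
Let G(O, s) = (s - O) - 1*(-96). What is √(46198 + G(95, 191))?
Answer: √46390 ≈ 215.38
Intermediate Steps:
G(O, s) = 96 + s - O (G(O, s) = (s - O) + 96 = 96 + s - O)
√(46198 + G(95, 191)) = √(46198 + (96 + 191 - 1*95)) = √(46198 + (96 + 191 - 95)) = √(46198 + 192) = √46390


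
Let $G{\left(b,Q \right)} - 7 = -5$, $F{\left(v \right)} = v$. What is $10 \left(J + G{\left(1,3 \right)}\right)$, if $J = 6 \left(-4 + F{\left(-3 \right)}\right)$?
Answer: $-400$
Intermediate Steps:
$J = -42$ ($J = 6 \left(-4 - 3\right) = 6 \left(-7\right) = -42$)
$G{\left(b,Q \right)} = 2$ ($G{\left(b,Q \right)} = 7 - 5 = 2$)
$10 \left(J + G{\left(1,3 \right)}\right) = 10 \left(-42 + 2\right) = 10 \left(-40\right) = -400$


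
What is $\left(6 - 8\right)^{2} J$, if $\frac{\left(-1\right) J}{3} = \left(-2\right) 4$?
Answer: $96$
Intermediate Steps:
$J = 24$ ($J = - 3 \left(\left(-2\right) 4\right) = \left(-3\right) \left(-8\right) = 24$)
$\left(6 - 8\right)^{2} J = \left(6 - 8\right)^{2} \cdot 24 = \left(-2\right)^{2} \cdot 24 = 4 \cdot 24 = 96$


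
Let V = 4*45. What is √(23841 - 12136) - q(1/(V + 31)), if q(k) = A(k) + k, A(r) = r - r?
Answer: -1/211 + √11705 ≈ 108.18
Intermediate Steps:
V = 180
A(r) = 0
q(k) = k (q(k) = 0 + k = k)
√(23841 - 12136) - q(1/(V + 31)) = √(23841 - 12136) - 1/(180 + 31) = √11705 - 1/211 = -1/211 + √11705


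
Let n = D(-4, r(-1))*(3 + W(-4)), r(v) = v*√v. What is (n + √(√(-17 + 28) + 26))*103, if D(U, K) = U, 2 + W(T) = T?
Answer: 1236 + 103*√(26 + √11) ≈ 1793.7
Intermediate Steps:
r(v) = v^(3/2)
W(T) = -2 + T
n = 12 (n = -4*(3 + (-2 - 4)) = -4*(3 - 6) = -4*(-3) = 12)
(n + √(√(-17 + 28) + 26))*103 = (12 + √(√(-17 + 28) + 26))*103 = (12 + √(√11 + 26))*103 = (12 + √(26 + √11))*103 = 1236 + 103*√(26 + √11)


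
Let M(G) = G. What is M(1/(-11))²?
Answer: 1/121 ≈ 0.0082645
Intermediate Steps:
M(1/(-11))² = (1/(-11))² = (-1/11)² = 1/121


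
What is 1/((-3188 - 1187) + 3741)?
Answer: -1/634 ≈ -0.0015773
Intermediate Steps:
1/((-3188 - 1187) + 3741) = 1/(-4375 + 3741) = 1/(-634) = -1/634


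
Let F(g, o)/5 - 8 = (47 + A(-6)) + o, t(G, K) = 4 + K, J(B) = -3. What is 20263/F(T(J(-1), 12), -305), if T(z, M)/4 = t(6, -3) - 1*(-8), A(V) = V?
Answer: -20263/1280 ≈ -15.830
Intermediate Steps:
T(z, M) = 36 (T(z, M) = 4*((4 - 3) - 1*(-8)) = 4*(1 + 8) = 4*9 = 36)
F(g, o) = 245 + 5*o (F(g, o) = 40 + 5*((47 - 6) + o) = 40 + 5*(41 + o) = 40 + (205 + 5*o) = 245 + 5*o)
20263/F(T(J(-1), 12), -305) = 20263/(245 + 5*(-305)) = 20263/(245 - 1525) = 20263/(-1280) = 20263*(-1/1280) = -20263/1280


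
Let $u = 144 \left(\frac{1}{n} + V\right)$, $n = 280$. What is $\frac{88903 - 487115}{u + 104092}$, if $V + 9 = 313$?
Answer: $- \frac{6968710}{2587699} \approx -2.693$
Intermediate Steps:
$V = 304$ ($V = -9 + 313 = 304$)
$u = \frac{1532178}{35}$ ($u = 144 \left(\frac{1}{280} + 304\right) = 144 \cdot \frac{85121}{280} = \frac{1532178}{35} \approx 43777.0$)
$\frac{88903 - 487115}{u + 104092} = \frac{88903 - 487115}{\frac{1532178}{35} + 104092} = - \frac{398212}{\frac{5175398}{35}} = \left(-398212\right) \frac{35}{5175398} = - \frac{6968710}{2587699}$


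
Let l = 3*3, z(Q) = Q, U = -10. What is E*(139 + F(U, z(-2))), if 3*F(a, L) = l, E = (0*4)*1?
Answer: 0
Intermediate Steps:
E = 0 (E = 0*1 = 0)
l = 9
F(a, L) = 3 (F(a, L) = (1/3)*9 = 3)
E*(139 + F(U, z(-2))) = 0*(139 + 3) = 0*142 = 0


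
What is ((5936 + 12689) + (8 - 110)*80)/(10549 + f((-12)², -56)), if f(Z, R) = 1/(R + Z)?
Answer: 920920/928313 ≈ 0.99204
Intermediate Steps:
((5936 + 12689) + (8 - 110)*80)/(10549 + f((-12)², -56)) = ((5936 + 12689) + (8 - 110)*80)/(10549 + 1/(-56 + (-12)²)) = (18625 - 102*80)/(10549 + 1/(-56 + 144)) = (18625 - 8160)/(10549 + 1/88) = 10465/(10549 + 1/88) = 10465/(928313/88) = 10465*(88/928313) = 920920/928313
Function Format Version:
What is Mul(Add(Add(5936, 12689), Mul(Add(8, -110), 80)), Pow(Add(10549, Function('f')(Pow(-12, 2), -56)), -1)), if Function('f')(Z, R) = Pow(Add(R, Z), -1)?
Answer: Rational(920920, 928313) ≈ 0.99204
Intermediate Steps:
Mul(Add(Add(5936, 12689), Mul(Add(8, -110), 80)), Pow(Add(10549, Function('f')(Pow(-12, 2), -56)), -1)) = Mul(Add(Add(5936, 12689), Mul(Add(8, -110), 80)), Pow(Add(10549, Pow(Add(-56, Pow(-12, 2)), -1)), -1)) = Mul(Add(18625, Mul(-102, 80)), Pow(Add(10549, Pow(Add(-56, 144), -1)), -1)) = Mul(Add(18625, -8160), Pow(Add(10549, Pow(88, -1)), -1)) = Mul(10465, Pow(Add(10549, Rational(1, 88)), -1)) = Mul(10465, Pow(Rational(928313, 88), -1)) = Mul(10465, Rational(88, 928313)) = Rational(920920, 928313)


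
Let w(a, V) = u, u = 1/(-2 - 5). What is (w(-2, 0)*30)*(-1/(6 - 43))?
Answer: -30/259 ≈ -0.11583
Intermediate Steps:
u = -1/7 (u = 1/(-7) = -1/7 ≈ -0.14286)
w(a, V) = -1/7
(w(-2, 0)*30)*(-1/(6 - 43)) = (-1/7*30)*(-1/(6 - 43)) = -(-30)/(7*(-37)) = -(-30)*(-1)/(7*37) = -30/7*1/37 = -30/259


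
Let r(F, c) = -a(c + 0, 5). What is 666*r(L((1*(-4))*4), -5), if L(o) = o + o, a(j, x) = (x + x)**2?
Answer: -66600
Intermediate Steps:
a(j, x) = 4*x**2 (a(j, x) = (2*x)**2 = 4*x**2)
L(o) = 2*o
r(F, c) = -100 (r(F, c) = -4*5**2 = -4*25 = -1*100 = -100)
666*r(L((1*(-4))*4), -5) = 666*(-100) = -66600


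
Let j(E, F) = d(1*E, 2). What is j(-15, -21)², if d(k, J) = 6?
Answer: 36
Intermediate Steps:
j(E, F) = 6
j(-15, -21)² = 6² = 36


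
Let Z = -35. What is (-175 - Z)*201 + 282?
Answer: -27858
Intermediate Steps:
(-175 - Z)*201 + 282 = (-175 - 1*(-35))*201 + 282 = (-175 + 35)*201 + 282 = -140*201 + 282 = -28140 + 282 = -27858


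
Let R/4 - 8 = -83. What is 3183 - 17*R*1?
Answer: 8283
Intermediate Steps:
R = -300 (R = 32 + 4*(-83) = 32 - 332 = -300)
3183 - 17*R*1 = 3183 - 17*(-300*1) = 3183 - 17*(-300) = 3183 - 1*(-5100) = 3183 + 5100 = 8283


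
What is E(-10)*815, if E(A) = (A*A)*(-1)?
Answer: -81500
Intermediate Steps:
E(A) = -A**2 (E(A) = A**2*(-1) = -A**2)
E(-10)*815 = -1*(-10)**2*815 = -1*100*815 = -100*815 = -81500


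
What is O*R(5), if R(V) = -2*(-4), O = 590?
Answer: 4720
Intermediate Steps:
R(V) = 8
O*R(5) = 590*8 = 4720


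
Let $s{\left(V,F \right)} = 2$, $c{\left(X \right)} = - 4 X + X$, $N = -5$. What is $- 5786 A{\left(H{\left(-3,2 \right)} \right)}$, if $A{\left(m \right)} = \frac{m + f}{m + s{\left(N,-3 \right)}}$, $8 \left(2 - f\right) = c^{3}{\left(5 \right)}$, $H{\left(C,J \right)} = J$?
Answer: $- \frac{9856451}{16} \approx -6.1603 \cdot 10^{5}$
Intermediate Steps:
$c{\left(X \right)} = - 3 X$
$f = \frac{3391}{8}$ ($f = 2 - \frac{\left(\left(-3\right) 5\right)^{3}}{8} = 2 - \frac{\left(-15\right)^{3}}{8} = 2 - - \frac{3375}{8} = 2 + \frac{3375}{8} = \frac{3391}{8} \approx 423.88$)
$A{\left(m \right)} = \frac{\frac{3391}{8} + m}{2 + m}$ ($A{\left(m \right)} = \frac{m + \frac{3391}{8}}{m + 2} = \frac{\frac{3391}{8} + m}{2 + m}$)
$- 5786 A{\left(H{\left(-3,2 \right)} \right)} = - 5786 \frac{\frac{3391}{8} + 2}{2 + 2} = - 5786 \cdot \frac{1}{4} \cdot \frac{3407}{8} = \left(-5786\right) \frac{3407}{32} = - \frac{9856451}{16}$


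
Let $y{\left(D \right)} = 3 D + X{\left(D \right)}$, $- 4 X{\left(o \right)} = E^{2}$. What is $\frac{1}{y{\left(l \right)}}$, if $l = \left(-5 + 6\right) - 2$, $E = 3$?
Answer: $- \frac{4}{21} \approx -0.19048$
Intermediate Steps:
$X{\left(o \right)} = - \frac{9}{4}$ ($X{\left(o \right)} = - \frac{3^{2}}{4} = \left(- \frac{1}{4}\right) 9 = - \frac{9}{4}$)
$l = -1$ ($l = 1 - 2 = -1$)
$y{\left(D \right)} = - \frac{9}{4} + 3 D$ ($y{\left(D \right)} = 3 D - \frac{9}{4} = - \frac{9}{4} + 3 D$)
$\frac{1}{y{\left(l \right)}} = \frac{1}{- \frac{9}{4} + 3 \left(-1\right)} = \frac{1}{- \frac{9}{4} - 3} = \frac{1}{- \frac{21}{4}} = - \frac{4}{21}$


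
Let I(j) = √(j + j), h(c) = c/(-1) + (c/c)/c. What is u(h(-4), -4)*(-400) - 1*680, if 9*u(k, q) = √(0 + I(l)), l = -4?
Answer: -680 - 400*2^(¾)*√I/9 ≈ -732.85 - 52.854*I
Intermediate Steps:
h(c) = 1/c - c (h(c) = c*(-1) + 1/c = -c + 1/c = 1/c - c)
I(j) = √2*√j (I(j) = √(2*j) = √2*√j)
u(k, q) = 2^(¾)*√I/9 (u(k, q) = √(0 + √2*√(-4))/9 = √(0 + √2*(2*I))/9 = √(0 + 2*I*√2)/9 = √(2*I*√2)/9 = (2^(¾)*√I)/9 = 2^(¾)*√I/9)
u(h(-4), -4)*(-400) - 1*680 = (2^(¾)*√I/9)*(-400) - 1*680 = -400*2^(¾)*√I/9 - 680 = -680 - 400*2^(¾)*√I/9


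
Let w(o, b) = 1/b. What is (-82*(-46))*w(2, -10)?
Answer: -1886/5 ≈ -377.20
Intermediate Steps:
(-82*(-46))*w(2, -10) = -82*(-46)/(-10) = 3772*(-⅒) = -1886/5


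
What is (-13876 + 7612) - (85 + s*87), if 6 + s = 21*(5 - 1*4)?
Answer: -7654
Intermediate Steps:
s = 15 (s = -6 + 21*(5 - 1*4) = -6 + 21*(5 - 4) = -6 + 21*1 = -6 + 21 = 15)
(-13876 + 7612) - (85 + s*87) = (-13876 + 7612) - (85 + 15*87) = -6264 - (85 + 1305) = -6264 - 1*1390 = -6264 - 1390 = -7654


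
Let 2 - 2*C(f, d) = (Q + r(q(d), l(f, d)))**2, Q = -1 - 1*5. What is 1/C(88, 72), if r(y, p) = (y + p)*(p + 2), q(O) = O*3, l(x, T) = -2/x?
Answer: -7496192/664453874833 ≈ -1.1282e-5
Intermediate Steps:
q(O) = 3*O
r(y, p) = (2 + p)*(p + y) (r(y, p) = (p + y)*(2 + p) = (2 + p)*(p + y))
Q = -6 (Q = -1 - 5 = -6)
C(f, d) = 1 - (-6 - 4/f + 4/f**2 + 6*d - 6*d/f)**2/2 (C(f, d) = 1 - (-6 + ((-2/f)**2 + 2*(-2/f) + 2*(3*d) + (-2/f)*(3*d)))**2/2 = 1 - (-6 + (4/f**2 - 4/f + 6*d - 6*d/f))**2/2 = 1 - (-6 + (-4/f + 4/f**2 + 6*d - 6*d/f))**2/2 = 1 - (-6 - 4/f + 4/f**2 + 6*d - 6*d/f)**2/2)
1/C(88, 72) = 1/((88**4 - 2*(2 - 1*88*(2 + 3*72) + 3*88**2*(-1 + 72))**2)/88**4) = 1/((59969536 - 2*(2 - 1*88*(2 + 216) + 3*7744*71)**2)/59969536) = 1/((59969536 - 2*(2 - 1*88*218 + 1649472)**2)/59969536) = 1/((59969536 - 2*(2 - 19184 + 1649472)**2)/59969536) = 1/((59969536 - 2*1630290**2)/59969536) = 1/((59969536 - 2*2657845484100)/59969536) = 1/((59969536 - 5315690968200)/59969536) = 1/((1/59969536)*(-5315630998664)) = 1/(-664453874833/7496192) = -7496192/664453874833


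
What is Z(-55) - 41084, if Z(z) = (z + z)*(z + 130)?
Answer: -49334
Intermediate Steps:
Z(z) = 2*z*(130 + z) (Z(z) = (2*z)*(130 + z) = 2*z*(130 + z))
Z(-55) - 41084 = 2*(-55)*(130 - 55) - 41084 = 2*(-55)*75 - 41084 = -8250 - 41084 = -49334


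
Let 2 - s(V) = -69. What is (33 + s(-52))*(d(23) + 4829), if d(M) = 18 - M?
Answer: 501696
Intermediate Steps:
s(V) = 71 (s(V) = 2 - 1*(-69) = 2 + 69 = 71)
(33 + s(-52))*(d(23) + 4829) = (33 + 71)*((18 - 1*23) + 4829) = 104*((18 - 23) + 4829) = 104*(-5 + 4829) = 104*4824 = 501696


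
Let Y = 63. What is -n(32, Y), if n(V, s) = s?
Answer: -63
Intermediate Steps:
-n(32, Y) = -1*63 = -63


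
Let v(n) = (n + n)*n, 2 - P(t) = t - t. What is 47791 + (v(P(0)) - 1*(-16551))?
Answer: 64350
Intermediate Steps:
P(t) = 2 (P(t) = 2 - (t - t) = 2 - 1*0 = 2 + 0 = 2)
v(n) = 2*n**2 (v(n) = (2*n)*n = 2*n**2)
47791 + (v(P(0)) - 1*(-16551)) = 47791 + (2*2**2 - 1*(-16551)) = 47791 + (2*4 + 16551) = 47791 + (8 + 16551) = 47791 + 16559 = 64350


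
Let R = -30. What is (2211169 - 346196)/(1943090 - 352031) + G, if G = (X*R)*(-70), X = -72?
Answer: -240566255827/1591059 ≈ -1.5120e+5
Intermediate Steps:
G = -151200 (G = -72*(-30)*(-70) = 2160*(-70) = -151200)
(2211169 - 346196)/(1943090 - 352031) + G = (2211169 - 346196)/(1943090 - 352031) - 151200 = 1864973/1591059 - 151200 = -240566255827/1591059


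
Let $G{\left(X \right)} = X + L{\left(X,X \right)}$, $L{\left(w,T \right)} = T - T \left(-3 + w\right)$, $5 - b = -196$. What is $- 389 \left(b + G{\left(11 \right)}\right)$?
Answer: $-52515$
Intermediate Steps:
$b = 201$ ($b = 5 - -196 = 5 + 196 = 201$)
$L{\left(w,T \right)} = T - T \left(-3 + w\right)$
$G{\left(X \right)} = X + X \left(4 - X\right)$
$- 389 \left(b + G{\left(11 \right)}\right) = - 389 \left(201 + 11 \left(5 - 11\right)\right) = - 389 \left(201 + 11 \left(-6\right)\right) = - 389 \left(201 - 66\right) = \left(-389\right) 135 = -52515$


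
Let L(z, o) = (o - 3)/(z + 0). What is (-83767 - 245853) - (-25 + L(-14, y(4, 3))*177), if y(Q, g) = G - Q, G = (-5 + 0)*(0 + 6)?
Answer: -4620879/14 ≈ -3.3006e+5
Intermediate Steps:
G = -30 (G = -5*6 = -30)
y(Q, g) = -30 - Q
L(z, o) = (-3 + o)/z
(-83767 - 245853) - (-25 + L(-14, y(4, 3))*177) = (-83767 - 245853) - (-25 + ((-3 + (-30 - 1*4))/(-14))*177) = -329620 - (-25 - (-3 + (-30 - 4))/14*177) = -329620 - (-25 - (-3 - 34)/14*177) = -329620 - (-25 - 1/14*(-37)*177) = -329620 - (-25 + (37/14)*177) = -329620 - (-25 + 6549/14) = -329620 - 1*6199/14 = -329620 - 6199/14 = -4620879/14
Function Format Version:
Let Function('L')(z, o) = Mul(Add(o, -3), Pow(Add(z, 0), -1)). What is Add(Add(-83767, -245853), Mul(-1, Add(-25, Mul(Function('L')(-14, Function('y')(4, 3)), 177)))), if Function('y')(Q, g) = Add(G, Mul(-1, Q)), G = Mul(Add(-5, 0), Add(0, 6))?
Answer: Rational(-4620879, 14) ≈ -3.3006e+5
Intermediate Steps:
G = -30 (G = Mul(-5, 6) = -30)
Function('y')(Q, g) = Add(-30, Mul(-1, Q))
Function('L')(z, o) = Mul(Pow(z, -1), Add(-3, o)) (Function('L')(z, o) = Mul(Add(-3, o), Pow(z, -1)) = Mul(Pow(z, -1), Add(-3, o)))
Add(Add(-83767, -245853), Mul(-1, Add(-25, Mul(Function('L')(-14, Function('y')(4, 3)), 177)))) = Add(Add(-83767, -245853), Mul(-1, Add(-25, Mul(Mul(Pow(-14, -1), Add(-3, Add(-30, Mul(-1, 4)))), 177)))) = Add(-329620, Mul(-1, Add(-25, Mul(Mul(Rational(-1, 14), Add(-3, Add(-30, -4))), 177)))) = Add(-329620, Mul(-1, Add(-25, Mul(Mul(Rational(-1, 14), Add(-3, -34)), 177)))) = Add(-329620, Mul(-1, Add(-25, Mul(Mul(Rational(-1, 14), -37), 177)))) = Add(-329620, Mul(-1, Add(-25, Mul(Rational(37, 14), 177)))) = Add(-329620, Mul(-1, Add(-25, Rational(6549, 14)))) = Add(-329620, Mul(-1, Rational(6199, 14))) = Add(-329620, Rational(-6199, 14)) = Rational(-4620879, 14)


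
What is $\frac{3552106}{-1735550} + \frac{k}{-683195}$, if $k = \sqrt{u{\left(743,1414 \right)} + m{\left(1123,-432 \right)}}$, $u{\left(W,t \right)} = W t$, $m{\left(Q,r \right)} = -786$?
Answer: $- \frac{1776053}{867775} - \frac{2 \sqrt{262454}}{683195} \approx -2.0482$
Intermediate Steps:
$k = 2 \sqrt{262454}$ ($k = \sqrt{743 \cdot 1414 - 786} = \sqrt{1050602 - 786} = \sqrt{1049816} = 2 \sqrt{262454} \approx 1024.6$)
$\frac{3552106}{-1735550} + \frac{k}{-683195} = \frac{3552106}{-1735550} + \frac{2 \sqrt{262454}}{-683195} = 3552106 \left(- \frac{1}{1735550}\right) + 2 \sqrt{262454} \left(- \frac{1}{683195}\right) = - \frac{1776053}{867775} - \frac{2 \sqrt{262454}}{683195}$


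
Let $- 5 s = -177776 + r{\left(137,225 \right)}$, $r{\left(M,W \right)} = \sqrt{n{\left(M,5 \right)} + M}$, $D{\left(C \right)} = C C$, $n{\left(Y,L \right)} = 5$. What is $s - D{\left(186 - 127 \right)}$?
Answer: $\frac{160371}{5} - \frac{\sqrt{142}}{5} \approx 32072.0$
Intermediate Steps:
$D{\left(C \right)} = C^{2}$
$r{\left(M,W \right)} = \sqrt{5 + M}$
$s = \frac{177776}{5} - \frac{\sqrt{142}}{5}$ ($s = - \frac{-177776 + \sqrt{5 + 137}}{5} = - \frac{-177776 + \sqrt{142}}{5} = \frac{177776}{5} - \frac{\sqrt{142}}{5} \approx 35553.0$)
$s - D{\left(186 - 127 \right)} = \left(\frac{177776}{5} - \frac{\sqrt{142}}{5}\right) - \left(186 - 127\right)^{2} = \left(\frac{177776}{5} - \frac{\sqrt{142}}{5}\right) - 59^{2} = \left(\frac{177776}{5} - \frac{\sqrt{142}}{5}\right) - 3481 = \frac{160371}{5} - \frac{\sqrt{142}}{5}$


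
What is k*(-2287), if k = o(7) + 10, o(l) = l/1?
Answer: -38879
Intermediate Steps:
o(l) = l (o(l) = l*1 = l)
k = 17 (k = 7 + 10 = 17)
k*(-2287) = 17*(-2287) = -38879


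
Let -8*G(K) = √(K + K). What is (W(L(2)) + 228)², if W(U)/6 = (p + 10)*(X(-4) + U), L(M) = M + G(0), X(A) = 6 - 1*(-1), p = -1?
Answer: 509796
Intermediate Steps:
G(K) = -√2*√K/8 (G(K) = -√(K + K)/8 = -√2*√K/8)
X(A) = 7 (X(A) = 6 + 1 = 7)
L(M) = M (L(M) = M - √2*√0/8 = M - ⅛*√2*0 = M + 0 = M)
W(U) = 378 + 54*U (W(U) = 6*((-1 + 10)*(7 + U)) = 6*(9*(7 + U)) = 6*(63 + 9*U) = 378 + 54*U)
(W(L(2)) + 228)² = ((378 + 54*2) + 228)² = ((378 + 108) + 228)² = (486 + 228)² = 714² = 509796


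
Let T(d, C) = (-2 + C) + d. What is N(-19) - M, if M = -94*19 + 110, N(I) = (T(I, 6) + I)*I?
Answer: 2322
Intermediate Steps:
T(d, C) = -2 + C + d
N(I) = I*(4 + 2*I) (N(I) = ((-2 + 6 + I) + I)*I = ((4 + I) + I)*I = (4 + 2*I)*I = I*(4 + 2*I))
M = -1676 (M = -1786 + 110 = -1676)
N(-19) - M = 2*(-19)*(2 - 19) - 1*(-1676) = 2*(-19)*(-17) + 1676 = 646 + 1676 = 2322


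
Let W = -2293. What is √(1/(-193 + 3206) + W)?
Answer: 2*I*√5204059626/3013 ≈ 47.885*I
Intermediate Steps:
√(1/(-193 + 3206) + W) = √(1/(-193 + 3206) - 2293) = √(1/3013 - 2293) = √(-6908808/3013) = 2*I*√5204059626/3013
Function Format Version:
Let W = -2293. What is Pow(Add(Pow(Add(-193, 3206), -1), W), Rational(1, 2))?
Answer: Mul(Rational(2, 3013), I, Pow(5204059626, Rational(1, 2))) ≈ Mul(47.885, I)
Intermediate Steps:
Pow(Add(Pow(Add(-193, 3206), -1), W), Rational(1, 2)) = Pow(Add(Pow(Add(-193, 3206), -1), -2293), Rational(1, 2)) = Pow(Add(Pow(3013, -1), -2293), Rational(1, 2)) = Pow(Add(Rational(1, 3013), -2293), Rational(1, 2)) = Pow(Rational(-6908808, 3013), Rational(1, 2)) = Mul(Rational(2, 3013), I, Pow(5204059626, Rational(1, 2)))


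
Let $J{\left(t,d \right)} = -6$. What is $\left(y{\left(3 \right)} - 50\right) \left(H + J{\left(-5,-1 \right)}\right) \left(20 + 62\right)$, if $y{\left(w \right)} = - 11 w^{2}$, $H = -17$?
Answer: $281014$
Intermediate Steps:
$\left(y{\left(3 \right)} - 50\right) \left(H + J{\left(-5,-1 \right)}\right) \left(20 + 62\right) = \left(- 11 \cdot 3^{2} - 50\right) \left(-17 - 6\right) \left(20 + 62\right) = \left(\left(-11\right) 9 - 50\right) \left(\left(-23\right) 82\right) = \left(-99 - 50\right) \left(-1886\right) = \left(-149\right) \left(-1886\right) = 281014$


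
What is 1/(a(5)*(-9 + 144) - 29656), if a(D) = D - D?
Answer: -1/29656 ≈ -3.3720e-5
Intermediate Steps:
a(D) = 0
1/(a(5)*(-9 + 144) - 29656) = 1/(0*(-9 + 144) - 29656) = 1/(0*135 - 29656) = 1/(0 - 29656) = 1/(-29656) = -1/29656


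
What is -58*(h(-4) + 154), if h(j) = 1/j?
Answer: -17835/2 ≈ -8917.5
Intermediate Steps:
-58*(h(-4) + 154) = -58*(1/(-4) + 154) = -58*(-1/4 + 154) = -58*615/4 = -17835/2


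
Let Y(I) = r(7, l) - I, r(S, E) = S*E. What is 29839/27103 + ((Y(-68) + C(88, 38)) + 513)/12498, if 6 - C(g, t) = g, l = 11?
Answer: 64756525/56455549 ≈ 1.1470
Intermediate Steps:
r(S, E) = E*S
C(g, t) = 6 - g
Y(I) = 77 - I (Y(I) = 11*7 - I = 77 - I)
29839/27103 + ((Y(-68) + C(88, 38)) + 513)/12498 = 29839/27103 + (((77 - 1*(-68)) + (6 - 1*88)) + 513)/12498 = 29839*(1/27103) + (((77 + 68) + (6 - 88)) + 513)*(1/12498) = 29839/27103 + ((145 - 82) + 513)*(1/12498) = 29839/27103 + (63 + 513)*(1/12498) = 29839/27103 + 576*(1/12498) = 29839/27103 + 96/2083 = 64756525/56455549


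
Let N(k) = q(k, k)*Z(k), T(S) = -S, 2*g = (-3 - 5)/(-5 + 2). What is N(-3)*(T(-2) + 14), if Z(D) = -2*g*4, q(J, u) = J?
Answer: 512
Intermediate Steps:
g = 4/3 (g = ((-3 - 5)/(-5 + 2))/2 = (-8/(-3))/2 = (-8*(-⅓))/2 = (½)*(8/3) = 4/3 ≈ 1.3333)
Z(D) = -32/3 (Z(D) = -2*4/3*4 = -8/3*4 = -32/3)
N(k) = -32*k/3 (N(k) = k*(-32/3) = -32*k/3)
N(-3)*(T(-2) + 14) = (-32/3*(-3))*(-1*(-2) + 14) = 32*(2 + 14) = 32*16 = 512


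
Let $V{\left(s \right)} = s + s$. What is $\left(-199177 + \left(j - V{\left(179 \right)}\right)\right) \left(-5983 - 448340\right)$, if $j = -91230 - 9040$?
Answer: $136208307015$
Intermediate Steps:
$V{\left(s \right)} = 2 s$
$j = -100270$
$\left(-199177 + \left(j - V{\left(179 \right)}\right)\right) \left(-5983 - 448340\right) = \left(-199177 - \left(100270 + 2 \cdot 179\right)\right) \left(-5983 - 448340\right) = \left(-199177 - 100628\right) \left(-454323\right) = \left(-299805\right) \left(-454323\right) = 136208307015$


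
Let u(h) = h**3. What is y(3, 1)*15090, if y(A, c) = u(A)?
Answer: 407430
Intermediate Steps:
y(A, c) = A**3
y(3, 1)*15090 = 3**3*15090 = 27*15090 = 407430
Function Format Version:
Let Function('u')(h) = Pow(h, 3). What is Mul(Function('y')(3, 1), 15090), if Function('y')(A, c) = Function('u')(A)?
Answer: 407430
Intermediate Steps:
Function('y')(A, c) = Pow(A, 3)
Mul(Function('y')(3, 1), 15090) = Mul(Pow(3, 3), 15090) = Mul(27, 15090) = 407430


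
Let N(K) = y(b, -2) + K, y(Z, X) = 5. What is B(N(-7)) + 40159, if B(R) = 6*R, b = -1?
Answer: 40147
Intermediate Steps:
N(K) = 5 + K
B(N(-7)) + 40159 = 6*(5 - 7) + 40159 = 6*(-2) + 40159 = -12 + 40159 = 40147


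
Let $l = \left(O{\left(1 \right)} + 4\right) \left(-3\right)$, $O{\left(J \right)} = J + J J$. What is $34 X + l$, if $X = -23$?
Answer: $-800$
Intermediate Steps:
$O{\left(J \right)} = J + J^{2}$
$l = -18$ ($l = \left(1 \left(1 + 1\right) + 4\right) \left(-3\right) = \left(1 \cdot 2 + 4\right) \left(-3\right) = \left(2 + 4\right) \left(-3\right) = 6 \left(-3\right) = -18$)
$34 X + l = 34 \left(-23\right) - 18 = -782 - 18 = -800$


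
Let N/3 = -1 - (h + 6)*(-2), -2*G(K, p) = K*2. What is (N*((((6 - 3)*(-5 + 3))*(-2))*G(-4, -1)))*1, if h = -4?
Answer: 432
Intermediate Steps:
G(K, p) = -K (G(K, p) = -K*2/2 = -K)
N = 9 (N = 3*(-1 - (-4 + 6)*(-2)) = 3*(-1 - 2*(-2)) = 3*(-1 - 1*(-4)) = 3*(-1 + 4) = 3*3 = 9)
(N*((((6 - 3)*(-5 + 3))*(-2))*G(-4, -1)))*1 = (9*((((6 - 3)*(-5 + 3))*(-2))*(-1*(-4))))*1 = (9*(((3*(-2))*(-2))*4))*1 = (9*(-6*(-2)*4))*1 = (9*(12*4))*1 = (9*48)*1 = 432*1 = 432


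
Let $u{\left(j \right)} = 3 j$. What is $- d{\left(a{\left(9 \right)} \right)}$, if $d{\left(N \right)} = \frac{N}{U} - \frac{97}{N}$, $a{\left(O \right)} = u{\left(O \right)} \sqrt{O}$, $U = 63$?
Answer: $- \frac{50}{567} \approx -0.088183$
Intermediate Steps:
$a{\left(O \right)} = 3 O^{\frac{3}{2}}$ ($a{\left(O \right)} = 3 O \sqrt{O} = 3 O^{\frac{3}{2}}$)
$d{\left(N \right)} = - \frac{97}{N} + \frac{N}{63}$ ($d{\left(N \right)} = \frac{N}{63} - \frac{97}{N} = - \frac{97}{N} + \frac{N}{63}$)
$- d{\left(a{\left(9 \right)} \right)} = - (- \frac{97}{3 \cdot 9^{\frac{3}{2}}} + \frac{3 \cdot 9^{\frac{3}{2}}}{63}) = - (- \frac{97}{3 \cdot 27} + \frac{3 \cdot 27}{63}) = - (- \frac{97}{81} + \frac{1}{63} \cdot 81) = - (\left(-97\right) \frac{1}{81} + \frac{9}{7}) = - (- \frac{97}{81} + \frac{9}{7}) = \left(-1\right) \frac{50}{567} = - \frac{50}{567}$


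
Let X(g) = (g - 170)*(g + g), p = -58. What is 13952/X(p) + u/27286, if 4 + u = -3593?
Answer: 17847551/45103758 ≈ 0.39570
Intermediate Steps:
u = -3597 (u = -4 - 3593 = -3597)
X(g) = 2*g*(-170 + g) (X(g) = (-170 + g)*(2*g) = 2*g*(-170 + g))
13952/X(p) + u/27286 = 13952/((2*(-58)*(-170 - 58))) - 3597/27286 = 13952/((2*(-58)*(-228))) - 3597*1/27286 = 13952/26448 - 3597/27286 = 13952*(1/26448) - 3597/27286 = 872/1653 - 3597/27286 = 17847551/45103758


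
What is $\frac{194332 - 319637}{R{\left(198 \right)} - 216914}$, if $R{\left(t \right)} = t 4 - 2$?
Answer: $\frac{125305}{216124} \approx 0.57978$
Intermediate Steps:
$R{\left(t \right)} = -2 + 4 t$ ($R{\left(t \right)} = 4 t - 2 = -2 + 4 t$)
$\frac{194332 - 319637}{R{\left(198 \right)} - 216914} = \frac{194332 - 319637}{\left(-2 + 4 \cdot 198\right) - 216914} = - \frac{125305}{\left(-2 + 792\right) - 216914} = - \frac{125305}{790 - 216914} = - \frac{125305}{-216124} = \left(-125305\right) \left(- \frac{1}{216124}\right) = \frac{125305}{216124}$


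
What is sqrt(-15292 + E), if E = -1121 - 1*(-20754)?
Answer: sqrt(4341) ≈ 65.886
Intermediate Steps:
E = 19633 (E = -1121 + 20754 = 19633)
sqrt(-15292 + E) = sqrt(-15292 + 19633) = sqrt(4341)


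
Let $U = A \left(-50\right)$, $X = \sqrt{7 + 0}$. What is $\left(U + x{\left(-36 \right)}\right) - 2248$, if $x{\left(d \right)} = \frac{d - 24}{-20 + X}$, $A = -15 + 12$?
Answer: $- \frac{274438}{131} + \frac{20 \sqrt{7}}{131} \approx -2094.5$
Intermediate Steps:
$A = -3$
$X = \sqrt{7} \approx 2.6458$
$U = 150$ ($U = \left(-3\right) \left(-50\right) = 150$)
$x{\left(d \right)} = \frac{-24 + d}{-20 + \sqrt{7}}$ ($x{\left(d \right)} = \frac{d - 24}{-20 + \sqrt{7}} = \frac{-24 + d}{-20 + \sqrt{7}}$)
$\left(U + x{\left(-36 \right)}\right) - 2248 = \left(150 - \frac{-24 - 36}{20 - \sqrt{7}}\right) - 2248 = \left(150 - \frac{1}{20 - \sqrt{7}} \left(-60\right)\right) - 2248 = \left(150 + \frac{60}{20 - \sqrt{7}}\right) - 2248 = -2098 + \frac{60}{20 - \sqrt{7}}$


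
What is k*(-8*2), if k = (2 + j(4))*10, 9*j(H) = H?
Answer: -3520/9 ≈ -391.11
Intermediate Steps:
j(H) = H/9
k = 220/9 (k = (2 + (⅑)*4)*10 = (2 + 4/9)*10 = (22/9)*10 = 220/9 ≈ 24.444)
k*(-8*2) = 220*(-8*2)/9 = (220/9)*(-16) = -3520/9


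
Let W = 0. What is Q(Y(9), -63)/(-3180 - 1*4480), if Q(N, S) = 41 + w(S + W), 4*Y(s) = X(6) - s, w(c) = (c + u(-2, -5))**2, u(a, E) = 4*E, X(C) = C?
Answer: -693/766 ≈ -0.90470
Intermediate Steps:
w(c) = (-20 + c)**2 (w(c) = (c + 4*(-5))**2 = (c - 20)**2 = (-20 + c)**2)
Y(s) = 3/2 - s/4 (Y(s) = (6 - s)/4 = 3/2 - s/4)
Q(N, S) = 41 + (-20 + S)**2 (Q(N, S) = 41 + (-20 + (S + 0))**2 = 41 + (-20 + S)**2)
Q(Y(9), -63)/(-3180 - 1*4480) = (41 + (-20 - 63)**2)/(-3180 - 1*4480) = (41 + (-83)**2)/(-3180 - 4480) = (41 + 6889)/(-7660) = 6930*(-1/7660) = -693/766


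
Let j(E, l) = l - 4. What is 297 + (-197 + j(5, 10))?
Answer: 106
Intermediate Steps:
j(E, l) = -4 + l
297 + (-197 + j(5, 10)) = 297 + (-197 + (-4 + 10)) = 297 + (-197 + 6) = 297 - 191 = 106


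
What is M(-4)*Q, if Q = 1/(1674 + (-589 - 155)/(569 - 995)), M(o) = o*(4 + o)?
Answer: 0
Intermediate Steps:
Q = 71/118978 (Q = 1/(1674 - 744/(-426)) = 1/(1674 - 744*(-1/426)) = 1/(1674 + 124/71) = 1/(118978/71) = 71/118978 ≈ 0.00059675)
M(-4)*Q = -4*(4 - 4)*(71/118978) = -4*0*(71/118978) = 0*(71/118978) = 0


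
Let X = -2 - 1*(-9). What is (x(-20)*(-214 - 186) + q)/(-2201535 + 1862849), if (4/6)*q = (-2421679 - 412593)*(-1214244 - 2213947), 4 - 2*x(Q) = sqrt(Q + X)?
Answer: -7287319321064/169343 - 100*I*sqrt(13)/169343 ≈ -4.3033e+7 - 0.0021291*I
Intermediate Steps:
X = 7 (X = -2 + 9 = 7)
x(Q) = 2 - sqrt(7 + Q)/2 (x(Q) = 2 - sqrt(Q + 7)/2 = 2 - sqrt(7 + Q)/2)
q = 14574638642928 (q = 3*((-2421679 - 412593)*(-1214244 - 2213947))/2 = 3*(-2834272*(-3428191))/2 = (3/2)*9716425761952 = 14574638642928)
(x(-20)*(-214 - 186) + q)/(-2201535 + 1862849) = ((2 - sqrt(7 - 20)/2)*(-214 - 186) + 14574638642928)/(-2201535 + 1862849) = ((2 - I*sqrt(13)/2)*(-400) + 14574638642928)/(-338686) = ((2 - I*sqrt(13)/2)*(-400) + 14574638642928)*(-1/338686) = ((-800 + 200*I*sqrt(13)) + 14574638642928)*(-1/338686) = (14574638642128 + 200*I*sqrt(13))*(-1/338686) = -7287319321064/169343 - 100*I*sqrt(13)/169343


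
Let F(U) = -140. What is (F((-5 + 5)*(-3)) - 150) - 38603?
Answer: -38893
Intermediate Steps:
(F((-5 + 5)*(-3)) - 150) - 38603 = (-140 - 150) - 38603 = -290 - 38603 = -38893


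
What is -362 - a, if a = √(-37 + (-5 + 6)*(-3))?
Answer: -362 - 2*I*√10 ≈ -362.0 - 6.3246*I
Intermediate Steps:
a = 2*I*√10 (a = √(-37 + 1*(-3)) = √(-37 - 3) = √(-40) = 2*I*√10 ≈ 6.3246*I)
-362 - a = -362 - 2*I*√10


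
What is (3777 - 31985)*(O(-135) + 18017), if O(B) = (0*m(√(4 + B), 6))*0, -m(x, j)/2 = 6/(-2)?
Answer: -508223536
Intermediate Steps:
m(x, j) = 6 (m(x, j) = -12/(-2) = -12*(-1)/2 = -2*(-3) = 6)
O(B) = 0 (O(B) = (0*6)*0 = 0*0 = 0)
(3777 - 31985)*(O(-135) + 18017) = (3777 - 31985)*(0 + 18017) = -28208*18017 = -508223536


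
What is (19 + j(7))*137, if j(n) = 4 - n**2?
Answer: -3562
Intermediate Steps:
(19 + j(7))*137 = (19 + (4 - 1*7**2))*137 = (19 + (4 - 1*49))*137 = (19 + (4 - 49))*137 = (19 - 45)*137 = -26*137 = -3562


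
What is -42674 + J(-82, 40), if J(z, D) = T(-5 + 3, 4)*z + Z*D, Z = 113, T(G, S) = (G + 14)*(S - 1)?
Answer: -41106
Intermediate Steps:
T(G, S) = (-1 + S)*(14 + G) (T(G, S) = (14 + G)*(-1 + S) = (-1 + S)*(14 + G))
J(z, D) = 36*z + 113*D (J(z, D) = (-14 - (-5 + 3) + 14*4 + (-5 + 3)*4)*z + 113*D = (-14 - 1*(-2) + 56 - 2*4)*z + 113*D = (-14 + 2 + 56 - 8)*z + 113*D = 36*z + 113*D)
-42674 + J(-82, 40) = -42674 + (36*(-82) + 113*40) = -42674 + (-2952 + 4520) = -42674 + 1568 = -41106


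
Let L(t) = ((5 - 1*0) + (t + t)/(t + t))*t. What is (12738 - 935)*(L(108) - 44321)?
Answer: -515472419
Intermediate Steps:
L(t) = 6*t (L(t) = ((5 + 0) + (2*t)/((2*t)))*t = (5 + (2*t)*(1/(2*t)))*t = (5 + 1)*t = 6*t)
(12738 - 935)*(L(108) - 44321) = (12738 - 935)*(6*108 - 44321) = 11803*(648 - 44321) = 11803*(-43673) = -515472419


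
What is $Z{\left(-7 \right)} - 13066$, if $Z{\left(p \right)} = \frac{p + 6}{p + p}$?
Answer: $- \frac{182923}{14} \approx -13066.0$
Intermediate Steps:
$Z{\left(p \right)} = \frac{6 + p}{2 p}$
$Z{\left(-7 \right)} - 13066 = \frac{6 - 7}{2 \left(-7\right)} - 13066 = \frac{1}{2} \left(- \frac{1}{7}\right) \left(-1\right) - 13066 = \frac{1}{14} - 13066 = - \frac{182923}{14}$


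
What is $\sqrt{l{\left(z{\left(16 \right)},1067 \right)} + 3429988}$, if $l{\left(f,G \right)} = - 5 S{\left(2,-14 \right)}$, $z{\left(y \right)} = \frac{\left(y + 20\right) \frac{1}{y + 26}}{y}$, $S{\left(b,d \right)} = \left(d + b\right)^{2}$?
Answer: $2 \sqrt{857317} \approx 1851.8$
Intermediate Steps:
$S{\left(b,d \right)} = \left(b + d\right)^{2}$
$z{\left(y \right)} = \frac{20 + y}{y \left(26 + y\right)}$ ($z{\left(y \right)} = \frac{\left(20 + y\right) \frac{1}{26 + y}}{y} = \frac{\frac{1}{26 + y} \left(20 + y\right)}{y} = \frac{20 + y}{y \left(26 + y\right)}$)
$l{\left(f,G \right)} = -720$ ($l{\left(f,G \right)} = - 5 \left(2 - 14\right)^{2} = - 5 \left(-12\right)^{2} = \left(-5\right) 144 = -720$)
$\sqrt{l{\left(z{\left(16 \right)},1067 \right)} + 3429988} = \sqrt{-720 + 3429988} = \sqrt{3429268} = 2 \sqrt{857317}$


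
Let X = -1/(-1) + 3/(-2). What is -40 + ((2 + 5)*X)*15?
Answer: -185/2 ≈ -92.500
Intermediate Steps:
X = -½ (X = -1*(-1) + 3*(-½) = 1 - 3/2 = -½ ≈ -0.50000)
-40 + ((2 + 5)*X)*15 = -40 + ((2 + 5)*(-½))*15 = -40 + (7*(-½))*15 = -40 - 7/2*15 = -40 - 105/2 = -185/2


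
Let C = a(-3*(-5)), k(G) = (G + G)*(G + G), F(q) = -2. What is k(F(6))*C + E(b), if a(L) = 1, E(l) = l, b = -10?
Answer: 6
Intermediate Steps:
k(G) = 4*G**2 (k(G) = (2*G)*(2*G) = 4*G**2)
C = 1
k(F(6))*C + E(b) = (4*(-2)**2)*1 - 10 = (4*4)*1 - 10 = 16*1 - 10 = 16 - 10 = 6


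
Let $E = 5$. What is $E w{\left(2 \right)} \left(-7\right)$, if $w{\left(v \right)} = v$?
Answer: $-70$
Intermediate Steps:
$E w{\left(2 \right)} \left(-7\right) = 5 \cdot 2 \left(-7\right) = 10 \left(-7\right) = -70$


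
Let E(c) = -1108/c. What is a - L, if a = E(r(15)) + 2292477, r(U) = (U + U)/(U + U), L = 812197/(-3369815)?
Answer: 7721490438932/3369815 ≈ 2.2914e+6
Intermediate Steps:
L = -812197/3369815 (L = 812197*(-1/3369815) = -812197/3369815 ≈ -0.24102)
r(U) = 1 (r(U) = (2*U)/((2*U)) = (2*U)*(1/(2*U)) = 1)
a = 2291369 (a = -1108/1 + 2292477 = -1108*1 + 2292477 = -1108 + 2292477 = 2291369)
a - L = 2291369 - 1*(-812197/3369815) = 2291369 + 812197/3369815 = 7721490438932/3369815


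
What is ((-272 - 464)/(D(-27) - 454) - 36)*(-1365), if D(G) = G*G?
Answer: 2903628/55 ≈ 52793.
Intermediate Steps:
D(G) = G²
((-272 - 464)/(D(-27) - 454) - 36)*(-1365) = ((-272 - 464)/((-27)² - 454) - 36)*(-1365) = (-736/(729 - 454) - 36)*(-1365) = (-736/275 - 36)*(-1365) = -10636/275*(-1365) = 2903628/55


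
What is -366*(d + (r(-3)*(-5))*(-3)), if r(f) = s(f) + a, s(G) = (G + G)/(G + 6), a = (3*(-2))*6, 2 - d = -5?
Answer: 206058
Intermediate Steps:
d = 7 (d = 2 - 1*(-5) = 2 + 5 = 7)
a = -36 (a = -6*6 = -36)
s(G) = 2*G/(6 + G) (s(G) = (2*G)/(6 + G) = 2*G/(6 + G))
r(f) = -36 + 2*f/(6 + f) (r(f) = 2*f/(6 + f) - 36 = -36 + 2*f/(6 + f))
-366*(d + (r(-3)*(-5))*(-3)) = -366*(7 + ((2*(-108 - 17*(-3))/(6 - 3))*(-5))*(-3)) = -366*(7 + ((2*(-108 + 51)/3)*(-5))*(-3)) = -366*(7 + ((2*(⅓)*(-57))*(-5))*(-3)) = -366*(7 - 38*(-5)*(-3)) = -366*(7 + 190*(-3)) = -366*(7 - 570) = -366*(-563) = 206058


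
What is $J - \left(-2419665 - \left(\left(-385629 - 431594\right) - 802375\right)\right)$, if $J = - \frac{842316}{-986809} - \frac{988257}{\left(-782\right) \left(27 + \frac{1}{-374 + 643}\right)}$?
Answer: $\frac{4485056457153551109}{5605517210432} \approx 8.0012 \cdot 10^{5}$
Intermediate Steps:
$J = \frac{267119154852165}{5605517210432}$ ($J = \left(-842316\right) \left(- \frac{1}{986809}\right) - \frac{988257}{\left(-782\right) \left(27 + \frac{1}{269}\right)} = \frac{842316}{986809} - \frac{988257}{\left(-782\right) \left(27 + \frac{1}{269}\right)} = \frac{842316}{986809} - \frac{988257}{\left(-782\right) \frac{7264}{269}} = \frac{842316}{986809} - \frac{988257}{- \frac{5680448}{269}} = \frac{842316}{986809} - - \frac{265841133}{5680448} = \frac{842316}{986809} + \frac{265841133}{5680448} = \frac{267119154852165}{5605517210432} \approx 47.653$)
$J - \left(-2419665 - \left(\left(-385629 - 431594\right) - 802375\right)\right) = \frac{267119154852165}{5605517210432} - \left(-2419665 - \left(\left(-385629 - 431594\right) - 802375\right)\right) = \frac{267119154852165}{5605517210432} - \left(-2419665 - \left(-817223 - 802375\right)\right) = \frac{267119154852165}{5605517210432} - \left(-2419665 - -1619598\right) = \frac{267119154852165}{5605517210432} - \left(-2419665 + 1619598\right) = \frac{267119154852165}{5605517210432} - -800067 = \frac{267119154852165}{5605517210432} + 800067 = \frac{4485056457153551109}{5605517210432}$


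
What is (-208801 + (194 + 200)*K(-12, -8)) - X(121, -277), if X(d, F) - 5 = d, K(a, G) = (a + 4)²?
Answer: -183711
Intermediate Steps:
K(a, G) = (4 + a)²
X(d, F) = 5 + d
(-208801 + (194 + 200)*K(-12, -8)) - X(121, -277) = (-208801 + (194 + 200)*(4 - 12)²) - (5 + 121) = (-208801 + 394*(-8)²) - 1*126 = (-208801 + 394*64) - 126 = (-208801 + 25216) - 126 = -183585 - 126 = -183711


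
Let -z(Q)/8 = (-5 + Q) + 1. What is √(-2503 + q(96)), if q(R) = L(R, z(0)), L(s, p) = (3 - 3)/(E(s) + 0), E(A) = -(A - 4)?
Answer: I*√2503 ≈ 50.03*I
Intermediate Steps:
z(Q) = 32 - 8*Q (z(Q) = -8*((-5 + Q) + 1) = -8*(-4 + Q) = 32 - 8*Q)
E(A) = 4 - A (E(A) = -(-4 + A) = 4 - A)
L(s, p) = 0 (L(s, p) = (3 - 3)/((4 - s) + 0) = 0/(4 - s) = 0)
q(R) = 0
√(-2503 + q(96)) = √(-2503 + 0) = √(-2503) = I*√2503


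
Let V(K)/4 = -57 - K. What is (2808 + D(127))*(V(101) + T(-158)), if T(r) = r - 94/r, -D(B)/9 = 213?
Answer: -55565433/79 ≈ -7.0336e+5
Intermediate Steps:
V(K) = -228 - 4*K (V(K) = 4*(-57 - K) = -228 - 4*K)
D(B) = -1917 (D(B) = -9*213 = -1917)
T(r) = r - 94/r
(2808 + D(127))*(V(101) + T(-158)) = (2808 - 1917)*((-228 - 4*101) + (-158 - 94/(-158))) = 891*((-228 - 404) + (-158 - 94*(-1/158))) = 891*(-632 + (-158 + 47/79)) = 891*(-632 - 12435/79) = 891*(-62363/79) = -55565433/79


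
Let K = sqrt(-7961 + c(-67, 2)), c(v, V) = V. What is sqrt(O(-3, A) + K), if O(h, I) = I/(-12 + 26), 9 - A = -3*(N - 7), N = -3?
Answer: sqrt(-6 + 4*I*sqrt(7959))/2 ≈ 6.6229 + 6.7352*I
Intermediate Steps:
A = -21 (A = 9 - (-3)*(-3 - 7) = 9 - (-3)*(-10) = 9 - 1*30 = 9 - 30 = -21)
K = I*sqrt(7959) (K = sqrt(-7961 + 2) = sqrt(-7959) = I*sqrt(7959) ≈ 89.213*I)
O(h, I) = I/14
sqrt(O(-3, A) + K) = sqrt((1/14)*(-21) + I*sqrt(7959)) = sqrt(-3/2 + I*sqrt(7959))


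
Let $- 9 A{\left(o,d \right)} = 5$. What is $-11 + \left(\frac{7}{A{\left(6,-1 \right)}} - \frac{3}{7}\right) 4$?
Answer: $- \frac{2209}{35} \approx -63.114$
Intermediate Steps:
$A{\left(o,d \right)} = - \frac{5}{9}$ ($A{\left(o,d \right)} = \left(- \frac{1}{9}\right) 5 = - \frac{5}{9}$)
$-11 + \left(\frac{7}{A{\left(6,-1 \right)}} - \frac{3}{7}\right) 4 = -11 + \left(\frac{7}{- \frac{5}{9}} - \frac{3}{7}\right) 4 = -11 + \left(7 \left(- \frac{9}{5}\right) - \frac{3}{7}\right) 4 = -11 + \left(- \frac{63}{5} - \frac{3}{7}\right) 4 = -11 - \frac{1824}{35} = - \frac{2209}{35}$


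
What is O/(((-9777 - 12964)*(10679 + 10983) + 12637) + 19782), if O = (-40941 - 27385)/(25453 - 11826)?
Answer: 68326/6712430217121 ≈ 1.0179e-8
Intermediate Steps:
O = -68326/13627 ≈ -5.0140
O/(((-9777 - 12964)*(10679 + 10983) + 12637) + 19782) = -68326/(13627*(((-9777 - 12964)*(10679 + 10983) + 12637) + 19782)) = -68326/(13627*((-22741*21662 + 12637) + 19782)) = -68326/(13627*((-492615542 + 12637) + 19782)) = -68326/(13627*(-492602905 + 19782)) = -68326/13627/(-492583123) = -68326/13627*(-1/492583123) = 68326/6712430217121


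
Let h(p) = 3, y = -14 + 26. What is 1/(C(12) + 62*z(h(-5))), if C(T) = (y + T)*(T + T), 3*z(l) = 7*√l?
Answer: 432/201743 - 217*√3/403486 ≈ 0.0012098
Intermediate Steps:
y = 12
z(l) = 7*√l/3 (z(l) = (7*√l)/3 = 7*√l/3)
C(T) = 2*T*(12 + T) (C(T) = (12 + T)*(T + T) = (12 + T)*(2*T) = 2*T*(12 + T))
1/(C(12) + 62*z(h(-5))) = 1/(2*12*(12 + 12) + 62*(7*√3/3)) = 1/(2*12*24 + 434*√3/3) = 1/(576 + 434*√3/3)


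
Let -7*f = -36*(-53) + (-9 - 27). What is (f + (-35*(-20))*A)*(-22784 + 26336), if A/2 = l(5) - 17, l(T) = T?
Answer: -424364544/7 ≈ -6.0623e+7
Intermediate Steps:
A = -24 (A = 2*(5 - 17) = 2*(-12) = -24)
f = -1872/7 (f = -(-36*(-53) + (-9 - 27))/7 = -(1908 - 36)/7 = -1/7*1872 = -1872/7 ≈ -267.43)
(f + (-35*(-20))*A)*(-22784 + 26336) = (-1872/7 - 35*(-20)*(-24))*(-22784 + 26336) = (-1872/7 + 700*(-24))*3552 = (-1872/7 - 16800)*3552 = -119472/7*3552 = -424364544/7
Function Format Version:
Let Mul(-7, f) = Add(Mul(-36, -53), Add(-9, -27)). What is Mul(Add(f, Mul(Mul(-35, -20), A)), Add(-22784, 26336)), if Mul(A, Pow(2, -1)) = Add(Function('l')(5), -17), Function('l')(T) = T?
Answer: Rational(-424364544, 7) ≈ -6.0623e+7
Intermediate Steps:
A = -24 (A = Mul(2, Add(5, -17)) = Mul(2, -12) = -24)
f = Rational(-1872, 7) (f = Mul(Rational(-1, 7), Add(Mul(-36, -53), Add(-9, -27))) = Mul(Rational(-1, 7), Add(1908, -36)) = Mul(Rational(-1, 7), 1872) = Rational(-1872, 7) ≈ -267.43)
Mul(Add(f, Mul(Mul(-35, -20), A)), Add(-22784, 26336)) = Mul(Add(Rational(-1872, 7), Mul(Mul(-35, -20), -24)), Add(-22784, 26336)) = Mul(Add(Rational(-1872, 7), Mul(700, -24)), 3552) = Mul(Add(Rational(-1872, 7), -16800), 3552) = Mul(Rational(-119472, 7), 3552) = Rational(-424364544, 7)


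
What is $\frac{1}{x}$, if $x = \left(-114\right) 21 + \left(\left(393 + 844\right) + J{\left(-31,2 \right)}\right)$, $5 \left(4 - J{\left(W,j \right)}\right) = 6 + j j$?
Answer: $- \frac{1}{1155} \approx -0.0008658$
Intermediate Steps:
$J{\left(W,j \right)} = \frac{14}{5} - \frac{j^{2}}{5}$ ($J{\left(W,j \right)} = 4 - \frac{6 + j j}{5} = 4 - \frac{6 + j^{2}}{5} = 4 - \left(\frac{6}{5} + \frac{j^{2}}{5}\right) = \frac{14}{5} - \frac{j^{2}}{5}$)
$x = -1155$ ($x = \left(-114\right) 21 + \left(\left(393 + 844\right) + \left(\frac{14}{5} - \frac{2^{2}}{5}\right)\right) = -2394 + \left(1237 + \left(\frac{14}{5} - \frac{4}{5}\right)\right) = -2394 + \left(1237 + 2\right) = -2394 + 1239 = -1155$)
$\frac{1}{x} = \frac{1}{-1155} = - \frac{1}{1155}$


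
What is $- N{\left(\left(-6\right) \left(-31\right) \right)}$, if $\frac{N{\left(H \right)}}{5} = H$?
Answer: $-930$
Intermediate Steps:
$N{\left(H \right)} = 5 H$
$- N{\left(\left(-6\right) \left(-31\right) \right)} = - 5 \left(\left(-6\right) \left(-31\right)\right) = - 5 \cdot 186 = \left(-1\right) 930 = -930$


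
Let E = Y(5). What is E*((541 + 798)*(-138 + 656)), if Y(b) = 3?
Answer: 2080806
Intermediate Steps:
E = 3
E*((541 + 798)*(-138 + 656)) = 3*((541 + 798)*(-138 + 656)) = 3*(1339*518) = 3*693602 = 2080806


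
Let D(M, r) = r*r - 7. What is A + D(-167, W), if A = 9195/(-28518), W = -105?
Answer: 104734043/9506 ≈ 11018.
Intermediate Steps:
A = -3065/9506 (A = 9195*(-1/28518) = -3065/9506 ≈ -0.32243)
D(M, r) = -7 + r² (D(M, r) = r² - 7 = -7 + r²)
A + D(-167, W) = -3065/9506 + (-7 + (-105)²) = -3065/9506 + (-7 + 11025) = -3065/9506 + 11018 = 104734043/9506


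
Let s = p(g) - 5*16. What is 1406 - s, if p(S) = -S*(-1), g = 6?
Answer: 1480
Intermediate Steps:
p(S) = S
s = -74 (s = 6 - 5*16 = 6 - 80 = -74)
1406 - s = 1406 - 1*(-74) = 1406 + 74 = 1480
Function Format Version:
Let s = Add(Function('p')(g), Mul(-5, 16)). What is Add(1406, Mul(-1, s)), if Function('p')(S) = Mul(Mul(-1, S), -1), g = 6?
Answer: 1480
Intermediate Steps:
Function('p')(S) = S
s = -74 (s = Add(6, Mul(-5, 16)) = Add(6, -80) = -74)
Add(1406, Mul(-1, s)) = Add(1406, Mul(-1, -74)) = Add(1406, 74) = 1480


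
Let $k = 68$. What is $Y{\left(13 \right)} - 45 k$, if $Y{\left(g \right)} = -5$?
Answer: $-3065$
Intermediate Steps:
$Y{\left(13 \right)} - 45 k = -5 - 3060 = -3065$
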